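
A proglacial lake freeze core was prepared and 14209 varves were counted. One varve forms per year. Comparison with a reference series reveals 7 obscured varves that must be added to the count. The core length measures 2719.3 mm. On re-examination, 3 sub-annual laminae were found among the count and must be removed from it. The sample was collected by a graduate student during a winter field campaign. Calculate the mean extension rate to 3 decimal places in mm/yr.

Adjusted count: 14209 − 3 + 7 = 14213 varves.
2719.3 mm over 14213 years gives 2719.3 / 14213 ≈ 0.191 mm/yr.

0.191 mm/yr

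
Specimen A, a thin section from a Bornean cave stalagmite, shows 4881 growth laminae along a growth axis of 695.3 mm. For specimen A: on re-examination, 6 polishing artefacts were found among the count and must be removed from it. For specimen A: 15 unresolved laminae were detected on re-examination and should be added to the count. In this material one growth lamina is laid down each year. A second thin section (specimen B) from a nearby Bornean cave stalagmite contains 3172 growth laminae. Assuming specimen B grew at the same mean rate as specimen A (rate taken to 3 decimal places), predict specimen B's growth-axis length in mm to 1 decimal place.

Specimen A: correcting the raw count gives 4881 − 6 + 15 = 4890 true growth laminae.
A: Extension rate ≈ 695.3 / 4890 = 0.142 mm/yr.
For B, 0.142 mm/year × 3172 years = 450.4 mm.

450.4 mm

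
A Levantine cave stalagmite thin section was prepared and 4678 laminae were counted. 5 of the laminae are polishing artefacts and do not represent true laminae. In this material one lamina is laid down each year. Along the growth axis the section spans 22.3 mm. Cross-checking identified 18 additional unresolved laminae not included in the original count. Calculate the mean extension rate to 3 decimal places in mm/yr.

0.005 mm/yr

Adjusted count: 4678 − 5 + 18 = 4691 laminae.
Extension rate ≈ 22.3 / 4691 = 0.005 mm/yr.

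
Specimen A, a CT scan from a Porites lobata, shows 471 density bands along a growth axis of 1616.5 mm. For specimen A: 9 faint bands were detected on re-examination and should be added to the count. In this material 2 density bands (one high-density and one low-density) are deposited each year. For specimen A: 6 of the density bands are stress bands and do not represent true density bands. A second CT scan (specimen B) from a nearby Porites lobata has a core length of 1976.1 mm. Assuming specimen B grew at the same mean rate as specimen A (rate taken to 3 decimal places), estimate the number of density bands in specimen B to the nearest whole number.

Specimen A: true density band count = 471 − 6 + 9 = 474.
Specimen A: with 2 density bands per year, 474 / 2 = 237 years.
A: Extension rate ≈ 1616.5 / 237 = 6.821 mm/year.
For B, 1976.1 / 6.821 = 289.71 years; at 2 density bands per year that is 289.71 × 2 ≈ 579 density bands.

579 density bands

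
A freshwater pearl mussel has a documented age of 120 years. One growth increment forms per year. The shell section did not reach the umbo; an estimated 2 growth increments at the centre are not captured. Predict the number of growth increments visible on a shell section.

118 growth increments

At one growth increment per year, 120 years correspond to 120 growth increments.
Less the 2 uncaptured growth increments: 120 − 2 = 118.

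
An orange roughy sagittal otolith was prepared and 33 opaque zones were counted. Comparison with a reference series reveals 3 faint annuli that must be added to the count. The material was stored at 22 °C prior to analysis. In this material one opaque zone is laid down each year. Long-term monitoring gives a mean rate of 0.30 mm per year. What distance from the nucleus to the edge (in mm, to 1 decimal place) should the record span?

Adjusted count: 33 + 3 = 36 opaque zones.
Length ≈ 0.30 × 36 = 10.8 mm.

10.8 mm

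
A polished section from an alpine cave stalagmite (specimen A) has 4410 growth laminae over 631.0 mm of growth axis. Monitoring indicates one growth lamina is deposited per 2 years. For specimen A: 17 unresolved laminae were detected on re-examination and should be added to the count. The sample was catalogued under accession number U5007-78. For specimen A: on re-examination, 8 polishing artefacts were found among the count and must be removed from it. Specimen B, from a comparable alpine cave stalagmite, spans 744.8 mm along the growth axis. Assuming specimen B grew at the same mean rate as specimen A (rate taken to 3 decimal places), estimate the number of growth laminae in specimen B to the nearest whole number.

Specimen A: correcting the raw count gives 4410 − 8 + 17 = 4419 true growth laminae.
Specimen A: multiplying by 2 years per growth lamina: 4419 × 2 = 8838 years.
A: Extension rate ≈ 631.0 / 8838 = 0.071 mm per year.
For B, 744.8 / 0.071 = 10490.14 years; at 2 years per growth lamina that is 10490.14 / 2 ≈ 5245 growth laminae.

5245 growth laminae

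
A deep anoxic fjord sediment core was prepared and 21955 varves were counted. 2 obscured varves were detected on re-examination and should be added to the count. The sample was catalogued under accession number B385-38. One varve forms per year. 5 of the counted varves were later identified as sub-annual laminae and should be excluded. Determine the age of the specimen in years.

After corrections the count is 21955 − 5 + 2 = 21952 varves.
One varve per year makes the duration 21952 years.

21952 years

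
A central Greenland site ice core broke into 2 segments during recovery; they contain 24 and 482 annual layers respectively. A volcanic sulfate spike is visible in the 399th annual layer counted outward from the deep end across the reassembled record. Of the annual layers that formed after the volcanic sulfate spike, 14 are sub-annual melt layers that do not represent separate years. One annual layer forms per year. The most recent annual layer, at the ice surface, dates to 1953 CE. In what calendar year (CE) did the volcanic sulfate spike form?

1860 CE

Total annual layers = 24 + 482 = 506.
Between annual layer 399 and the ice surface there are 506 − 399 = 107 annual layers.
Removing the 14 false annual layers leaves 107 − 14 = 93 true annual layers beyond the volcanic sulfate spike.
Counting back 93 years from 1953 CE places the volcanic sulfate spike in 1953 − 93 = 1860 CE.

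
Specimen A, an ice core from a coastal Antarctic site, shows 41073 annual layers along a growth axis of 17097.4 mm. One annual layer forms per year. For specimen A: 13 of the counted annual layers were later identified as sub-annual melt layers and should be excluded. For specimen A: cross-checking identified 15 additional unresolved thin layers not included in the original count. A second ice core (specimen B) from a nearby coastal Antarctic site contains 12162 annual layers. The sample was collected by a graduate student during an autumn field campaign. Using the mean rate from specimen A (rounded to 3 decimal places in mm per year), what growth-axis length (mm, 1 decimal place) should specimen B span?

5059.4 mm

Specimen A: adjusted count: 41073 − 13 + 15 = 41075 annual layers.
A: 17097.4 mm over 41075 years gives 17097.4 / 41075 ≈ 0.416 mm/yr.
Length of B = 0.416 × 12162 = 5059.4 mm.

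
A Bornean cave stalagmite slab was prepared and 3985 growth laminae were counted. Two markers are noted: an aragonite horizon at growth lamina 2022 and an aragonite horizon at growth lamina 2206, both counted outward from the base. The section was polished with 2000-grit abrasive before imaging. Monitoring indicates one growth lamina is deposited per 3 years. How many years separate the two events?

The two markers are separated by 2206 − 2022 = 184 growth laminae.
184 growth laminae at 3 years each span 184 × 3 = 552 years.

552 yr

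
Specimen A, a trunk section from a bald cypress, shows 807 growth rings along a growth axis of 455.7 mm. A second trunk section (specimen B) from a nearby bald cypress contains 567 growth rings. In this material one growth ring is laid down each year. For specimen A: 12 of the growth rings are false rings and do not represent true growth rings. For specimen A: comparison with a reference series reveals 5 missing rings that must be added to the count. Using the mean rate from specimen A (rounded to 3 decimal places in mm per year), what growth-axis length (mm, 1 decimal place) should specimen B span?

323.2 mm

Specimen A: after corrections the count is 807 − 12 + 5 = 800 growth rings.
A: 455.7 mm over 800 years gives 455.7 / 800 ≈ 0.570 mm per year.
B's length ≈ 0.570 × 567 = 323.2 mm.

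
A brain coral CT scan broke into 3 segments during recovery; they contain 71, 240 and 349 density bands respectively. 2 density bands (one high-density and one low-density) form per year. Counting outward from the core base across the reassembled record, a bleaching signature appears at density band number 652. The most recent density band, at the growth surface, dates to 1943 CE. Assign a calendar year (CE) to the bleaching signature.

Total density bands = 71 + 240 + 349 = 660.
The bleaching signature sits at density band 652 from the core base, so 660 − 652 = 8 density bands formed after it.
8 density bands at 2 per year is 8 / 2 = 4 years.
The density band at the growth surface is 1943 CE, so the bleaching signature dates to 1943 − 4 = 1939 CE.

1939 CE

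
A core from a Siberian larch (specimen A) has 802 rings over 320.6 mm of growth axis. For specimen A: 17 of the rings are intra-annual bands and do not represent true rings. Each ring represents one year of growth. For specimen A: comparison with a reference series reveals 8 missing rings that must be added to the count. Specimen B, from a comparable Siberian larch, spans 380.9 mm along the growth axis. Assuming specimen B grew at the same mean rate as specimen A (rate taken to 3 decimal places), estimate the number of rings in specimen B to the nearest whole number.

943 rings

Specimen A: adjusted count: 802 − 17 + 8 = 793 rings.
A: Mean rate = 320.6 mm / 793 years ≈ 0.404 mm/yr.
For B, 380.9 / 0.404 = 942.82 years ≈ 943 rings.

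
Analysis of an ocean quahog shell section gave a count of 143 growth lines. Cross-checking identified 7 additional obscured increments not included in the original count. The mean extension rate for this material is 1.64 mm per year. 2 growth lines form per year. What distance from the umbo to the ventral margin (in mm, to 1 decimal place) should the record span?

Correcting the raw count gives 143 + 7 = 150 true growth lines.
With 2 growth lines per year, 150 / 2 = 75 years.
Length ≈ 1.64 × 75 = 123.0 mm.

123.0 mm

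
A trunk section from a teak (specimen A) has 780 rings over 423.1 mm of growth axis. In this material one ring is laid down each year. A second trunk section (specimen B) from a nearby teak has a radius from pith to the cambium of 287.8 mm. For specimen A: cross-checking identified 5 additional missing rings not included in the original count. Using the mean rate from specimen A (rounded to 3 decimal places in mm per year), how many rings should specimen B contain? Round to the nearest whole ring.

534 rings

Specimen A: true ring count = 780 + 5 = 785.
A: Mean rate = 423.1 mm / 785 years ≈ 0.539 mm per year.
B spans 287.8 / 0.539 = 533.95 years ≈ 534 rings.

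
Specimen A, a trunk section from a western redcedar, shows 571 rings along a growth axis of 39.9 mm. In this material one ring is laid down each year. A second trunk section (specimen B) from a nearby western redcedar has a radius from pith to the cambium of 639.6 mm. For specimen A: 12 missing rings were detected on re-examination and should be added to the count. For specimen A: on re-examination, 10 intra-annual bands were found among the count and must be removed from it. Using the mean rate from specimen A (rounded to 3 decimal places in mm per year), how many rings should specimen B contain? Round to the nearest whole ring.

Specimen A: true ring count = 571 − 10 + 12 = 573.
A: Mean rate = 39.9 mm / 573 years ≈ 0.070 mm/year.
Specimen B: 639.6 mm / 0.070 mm per year = 9137.14 years ≈ 9137 rings.

9137 rings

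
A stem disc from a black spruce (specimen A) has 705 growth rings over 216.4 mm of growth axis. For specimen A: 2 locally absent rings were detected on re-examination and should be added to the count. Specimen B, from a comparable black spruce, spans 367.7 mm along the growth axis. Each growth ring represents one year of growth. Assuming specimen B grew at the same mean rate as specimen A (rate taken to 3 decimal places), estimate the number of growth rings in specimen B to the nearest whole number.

Specimen A: true growth ring count = 705 + 2 = 707.
A: Mean rate = 216.4 mm / 707 years ≈ 0.306 mm per year.
Specimen B: 367.7 mm / 0.306 mm per year = 1201.63 years ≈ 1202 growth rings.

1202 growth rings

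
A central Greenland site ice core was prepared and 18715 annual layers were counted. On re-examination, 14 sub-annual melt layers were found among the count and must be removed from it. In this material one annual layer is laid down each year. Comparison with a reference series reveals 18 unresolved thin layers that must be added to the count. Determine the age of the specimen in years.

18719 yr

Adjusted count: 18715 − 14 + 18 = 18719 annual layers.
One annual layer per year makes the duration 18719 years.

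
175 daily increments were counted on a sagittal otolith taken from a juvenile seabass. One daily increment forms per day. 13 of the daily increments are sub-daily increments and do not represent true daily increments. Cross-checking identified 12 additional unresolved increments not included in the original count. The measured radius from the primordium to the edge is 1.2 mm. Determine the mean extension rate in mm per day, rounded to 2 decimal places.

0.01 mm per day

True daily increment count = 175 − 13 + 12 = 174.
1.2 mm over 174 days gives 1.2 / 174 ≈ 0.01 mm per day.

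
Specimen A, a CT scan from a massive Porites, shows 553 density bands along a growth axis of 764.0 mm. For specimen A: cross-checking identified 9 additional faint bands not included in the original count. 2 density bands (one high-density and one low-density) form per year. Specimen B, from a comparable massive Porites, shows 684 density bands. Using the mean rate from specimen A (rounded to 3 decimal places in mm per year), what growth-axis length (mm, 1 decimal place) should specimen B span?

Specimen A: correcting the raw count gives 553 + 9 = 562 true density bands.
Specimen A: 562 density bands at 2 per year is 562 / 2 = 281 years.
A: Extension rate ≈ 764.0 / 281 = 2.719 mm per year.
Specimen B: with 2 density bands per year, 684 / 2 = 342 years. B's length ≈ 2.719 × 342 = 929.9 mm.

929.9 mm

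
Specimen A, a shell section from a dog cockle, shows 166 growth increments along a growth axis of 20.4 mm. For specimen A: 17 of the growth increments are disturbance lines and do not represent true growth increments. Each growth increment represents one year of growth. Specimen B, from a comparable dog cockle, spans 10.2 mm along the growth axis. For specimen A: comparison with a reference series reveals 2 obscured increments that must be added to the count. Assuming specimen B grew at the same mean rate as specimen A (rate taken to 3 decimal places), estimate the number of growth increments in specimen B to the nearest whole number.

76 growth increments

Specimen A: true growth increment count = 166 − 17 + 2 = 151.
A: 20.4 mm over 151 years gives 20.4 / 151 ≈ 0.135 mm/year.
For B, 10.2 / 0.135 = 75.56 years ≈ 76 growth increments.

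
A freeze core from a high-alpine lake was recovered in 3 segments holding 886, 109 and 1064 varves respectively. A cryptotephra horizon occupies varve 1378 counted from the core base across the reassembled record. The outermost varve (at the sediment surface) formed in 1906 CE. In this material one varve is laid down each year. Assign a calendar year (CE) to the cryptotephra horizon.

Total varves = 886 + 109 + 1064 = 2059.
2059 − 1378 = 681 varves lie beyond the cryptotephra horizon toward the sediment surface.
1906 − 681 = 1225 CE.

1225 CE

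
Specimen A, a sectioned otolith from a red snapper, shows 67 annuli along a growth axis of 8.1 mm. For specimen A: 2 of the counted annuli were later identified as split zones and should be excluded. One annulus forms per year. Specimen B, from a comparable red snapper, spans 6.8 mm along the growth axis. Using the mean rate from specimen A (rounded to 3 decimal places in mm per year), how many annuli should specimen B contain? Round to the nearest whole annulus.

Specimen A: adjusted count: 67 − 2 = 65 annuli.
A: Mean rate = 8.1 mm / 65 years ≈ 0.125 mm/yr.
B spans 6.8 / 0.125 = 54.40 years ≈ 54 annuli.

54 annuli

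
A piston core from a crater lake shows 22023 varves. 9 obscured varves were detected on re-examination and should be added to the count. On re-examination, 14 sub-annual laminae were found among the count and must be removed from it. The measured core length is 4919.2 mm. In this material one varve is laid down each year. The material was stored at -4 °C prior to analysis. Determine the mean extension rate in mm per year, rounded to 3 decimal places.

Correcting the raw count gives 22023 − 14 + 9 = 22018 true varves.
4919.2 mm over 22018 years gives 4919.2 / 22018 ≈ 0.223 mm per year.

0.223 mm per year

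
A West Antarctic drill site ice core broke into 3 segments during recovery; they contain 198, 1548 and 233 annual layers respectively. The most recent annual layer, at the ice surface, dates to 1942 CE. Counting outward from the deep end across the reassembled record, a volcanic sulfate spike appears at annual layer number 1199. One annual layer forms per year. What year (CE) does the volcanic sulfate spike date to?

1162 CE

Total annual layers = 198 + 1548 + 233 = 1979.
Between annual layer 1199 and the ice surface there are 1979 − 1199 = 780 annual layers.
The annual layer at the ice surface is 1942 CE, so the volcanic sulfate spike dates to 1942 − 780 = 1162 CE.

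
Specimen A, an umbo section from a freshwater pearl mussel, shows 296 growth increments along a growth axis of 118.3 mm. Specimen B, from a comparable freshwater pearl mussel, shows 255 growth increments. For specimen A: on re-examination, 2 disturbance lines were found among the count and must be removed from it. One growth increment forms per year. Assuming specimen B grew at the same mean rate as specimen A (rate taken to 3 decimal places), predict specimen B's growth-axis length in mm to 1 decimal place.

102.5 mm

Specimen A: adjusted count: 296 − 2 = 294 growth increments.
A: 118.3 mm over 294 years gives 118.3 / 294 ≈ 0.402 mm per year.
Length of B = 0.402 × 255 = 102.5 mm.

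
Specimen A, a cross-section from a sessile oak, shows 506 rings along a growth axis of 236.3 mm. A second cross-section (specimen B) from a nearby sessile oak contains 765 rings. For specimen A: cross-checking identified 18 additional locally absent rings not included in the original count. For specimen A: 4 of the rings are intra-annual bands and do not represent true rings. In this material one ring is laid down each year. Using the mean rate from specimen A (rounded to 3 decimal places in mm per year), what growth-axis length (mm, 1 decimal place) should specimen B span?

Specimen A: correcting the raw count gives 506 − 4 + 18 = 520 true rings.
A: 236.3 mm over 520 years gives 236.3 / 520 ≈ 0.454 mm/year.
For B, 0.454 mm/year × 765 years = 347.3 mm.

347.3 mm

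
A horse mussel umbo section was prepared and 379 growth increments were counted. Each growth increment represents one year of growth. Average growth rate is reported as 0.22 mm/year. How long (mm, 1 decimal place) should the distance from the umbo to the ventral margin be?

The record spans 379 years at 0.22 mm per year.
Length ≈ 0.22 × 379 = 83.4 mm.

83.4 mm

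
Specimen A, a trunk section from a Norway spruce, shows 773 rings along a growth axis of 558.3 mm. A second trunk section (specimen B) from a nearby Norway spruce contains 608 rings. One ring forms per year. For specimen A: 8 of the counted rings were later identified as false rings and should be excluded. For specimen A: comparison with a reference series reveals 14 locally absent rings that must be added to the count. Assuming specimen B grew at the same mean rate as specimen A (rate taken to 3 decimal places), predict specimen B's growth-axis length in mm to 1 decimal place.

435.9 mm

Specimen A: after corrections the count is 773 − 8 + 14 = 779 rings.
A: 558.3 mm over 779 years gives 558.3 / 779 ≈ 0.717 mm/yr.
For B, 0.717 mm/year × 608 years = 435.9 mm.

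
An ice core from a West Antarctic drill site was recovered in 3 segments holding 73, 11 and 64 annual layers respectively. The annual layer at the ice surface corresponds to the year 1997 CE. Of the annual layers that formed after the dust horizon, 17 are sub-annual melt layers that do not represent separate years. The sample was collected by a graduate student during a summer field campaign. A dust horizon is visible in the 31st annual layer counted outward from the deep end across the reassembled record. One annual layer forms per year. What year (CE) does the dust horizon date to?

Total annual layers = 73 + 11 + 64 = 148.
Between annual layer 31 and the ice surface there are 148 − 31 = 117 annual layers.
117 − 17 false = 100 true annual layers after the dust horizon.
The annual layer at the ice surface is 1997 CE, so the dust horizon dates to 1997 − 100 = 1897 CE.

1897 CE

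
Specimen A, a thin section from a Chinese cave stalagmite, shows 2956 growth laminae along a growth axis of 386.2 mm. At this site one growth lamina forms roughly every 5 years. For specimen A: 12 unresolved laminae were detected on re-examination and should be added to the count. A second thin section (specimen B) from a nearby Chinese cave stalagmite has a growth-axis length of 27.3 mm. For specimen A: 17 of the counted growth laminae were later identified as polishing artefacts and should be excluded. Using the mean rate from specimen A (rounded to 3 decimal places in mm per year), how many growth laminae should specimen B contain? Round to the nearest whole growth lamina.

210 growth laminae

Specimen A: correcting the raw count gives 2956 − 17 + 12 = 2951 true growth laminae.
Specimen A: multiplying by 5 years per growth lamina: 2951 × 5 = 14755 years.
A: 386.2 mm over 14755 years gives 386.2 / 14755 ≈ 0.026 mm/yr.
Specimen B: 27.3 mm / 0.026 mm per year = 1050.00 years; at 5 years per growth lamina that is 1050.00 / 5 ≈ 210 growth laminae.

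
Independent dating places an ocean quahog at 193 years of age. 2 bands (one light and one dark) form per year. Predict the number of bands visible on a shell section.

193 years at 2 bands per year gives 193 × 2 = 386 bands.
So 386 bands should be present.

386 bands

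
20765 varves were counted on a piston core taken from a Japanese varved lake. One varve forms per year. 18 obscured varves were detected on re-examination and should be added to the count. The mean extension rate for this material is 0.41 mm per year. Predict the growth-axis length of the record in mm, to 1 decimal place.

True varve count = 20765 + 18 = 20783.
Predicted length = 0.41 mm/year × 20783 years = 8521.0 mm.

8521.0 mm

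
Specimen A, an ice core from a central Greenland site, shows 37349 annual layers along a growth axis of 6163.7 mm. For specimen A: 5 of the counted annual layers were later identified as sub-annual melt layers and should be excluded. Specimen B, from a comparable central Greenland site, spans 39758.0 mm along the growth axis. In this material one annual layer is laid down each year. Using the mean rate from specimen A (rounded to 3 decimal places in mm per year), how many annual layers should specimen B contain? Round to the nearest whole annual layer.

240958 annual layers

Specimen A: after corrections the count is 37349 − 5 = 37344 annual layers.
A: Mean rate = 6163.7 mm / 37344 years ≈ 0.165 mm/yr.
For B, 39758.0 / 0.165 = 240957.58 years ≈ 240958 annual layers.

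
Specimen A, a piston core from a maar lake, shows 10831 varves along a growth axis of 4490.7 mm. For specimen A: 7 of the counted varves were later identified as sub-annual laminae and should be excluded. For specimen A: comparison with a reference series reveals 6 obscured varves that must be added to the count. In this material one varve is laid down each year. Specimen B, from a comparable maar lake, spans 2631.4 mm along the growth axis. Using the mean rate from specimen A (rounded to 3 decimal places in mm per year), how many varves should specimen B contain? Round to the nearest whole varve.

6341 varves

Specimen A: true varve count = 10831 − 7 + 6 = 10830.
A: 4490.7 mm over 10830 years gives 4490.7 / 10830 ≈ 0.415 mm per year.
B spans 2631.4 / 0.415 = 6340.72 years ≈ 6341 varves.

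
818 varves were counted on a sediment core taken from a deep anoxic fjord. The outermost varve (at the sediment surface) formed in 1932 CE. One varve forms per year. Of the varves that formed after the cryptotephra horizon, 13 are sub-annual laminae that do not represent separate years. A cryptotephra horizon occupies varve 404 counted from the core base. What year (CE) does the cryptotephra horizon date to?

818 − 404 = 414 varves lie beyond the cryptotephra horizon toward the sediment surface.
Removing the 13 false varves leaves 414 − 13 = 401 true varves beyond the cryptotephra horizon.
1932 − 401 = 1531 CE.

1531 CE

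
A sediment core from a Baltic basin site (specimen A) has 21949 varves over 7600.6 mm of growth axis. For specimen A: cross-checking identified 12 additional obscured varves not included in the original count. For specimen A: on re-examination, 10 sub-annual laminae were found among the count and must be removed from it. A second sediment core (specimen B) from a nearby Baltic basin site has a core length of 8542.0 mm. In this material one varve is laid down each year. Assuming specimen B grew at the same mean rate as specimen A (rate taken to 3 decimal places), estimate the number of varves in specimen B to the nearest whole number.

Specimen A: after corrections the count is 21949 − 10 + 12 = 21951 varves.
A: Mean rate = 7600.6 mm / 21951 years ≈ 0.346 mm per year.
For B, 8542.0 / 0.346 = 24687.86 years ≈ 24688 varves.

24688 varves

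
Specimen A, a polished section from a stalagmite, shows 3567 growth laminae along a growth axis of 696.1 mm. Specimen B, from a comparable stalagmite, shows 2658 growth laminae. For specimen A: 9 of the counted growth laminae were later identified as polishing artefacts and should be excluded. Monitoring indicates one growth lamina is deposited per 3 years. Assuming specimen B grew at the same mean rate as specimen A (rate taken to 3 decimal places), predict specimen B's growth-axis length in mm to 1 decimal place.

Specimen A: after corrections the count is 3567 − 9 = 3558 growth laminae.
Specimen A: 3558 growth laminae at 3 years each span 3558 × 3 = 10674 years.
A: Mean rate = 696.1 mm / 10674 years ≈ 0.065 mm/year.
Specimen B: 2658 growth laminae at 3 years each span 2658 × 3 = 7974 years. For B, 0.065 mm/year × 7974 years = 518.3 mm.

518.3 mm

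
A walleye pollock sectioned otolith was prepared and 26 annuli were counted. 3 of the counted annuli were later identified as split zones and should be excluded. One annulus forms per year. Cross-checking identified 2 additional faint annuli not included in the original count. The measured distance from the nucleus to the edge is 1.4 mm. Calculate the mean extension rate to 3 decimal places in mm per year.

After corrections the count is 26 − 3 + 2 = 25 annuli.
Extension rate ≈ 1.4 / 25 = 0.056 mm per year.

0.056 mm per year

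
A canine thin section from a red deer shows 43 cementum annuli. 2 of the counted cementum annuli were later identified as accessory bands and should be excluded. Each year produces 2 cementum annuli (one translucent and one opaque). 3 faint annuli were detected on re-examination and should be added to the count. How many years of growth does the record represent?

22 years

Adjusted count: 43 − 2 + 3 = 44 cementum annuli.
Dividing by 2 cementum annuli per year: 44 / 2 = 22 years.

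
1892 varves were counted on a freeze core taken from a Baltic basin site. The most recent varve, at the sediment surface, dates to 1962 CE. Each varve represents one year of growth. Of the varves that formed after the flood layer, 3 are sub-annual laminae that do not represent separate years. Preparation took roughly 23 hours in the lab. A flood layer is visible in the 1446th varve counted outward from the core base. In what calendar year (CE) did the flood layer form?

The flood layer sits at varve 1446 from the core base, so 1892 − 1446 = 446 varves formed after it.
Excluding 3 false varves: 446 − 3 = 443.
1962 − 443 = 1519 CE.

1519 CE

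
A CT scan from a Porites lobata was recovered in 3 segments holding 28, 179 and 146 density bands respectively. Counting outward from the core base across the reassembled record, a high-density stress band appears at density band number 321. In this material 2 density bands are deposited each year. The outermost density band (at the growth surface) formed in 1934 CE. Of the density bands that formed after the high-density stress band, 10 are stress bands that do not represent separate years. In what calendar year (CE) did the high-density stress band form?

Total density bands = 28 + 179 + 146 = 353.
The high-density stress band sits at density band 321 from the core base, so 353 − 321 = 32 density bands formed after it.
Excluding 10 false density bands: 32 − 10 = 22.
22 density bands at 2 per year is 22 / 2 = 11 years.
The density band at the growth surface is 1934 CE, so the high-density stress band dates to 1934 − 11 = 1923 CE.

1923 CE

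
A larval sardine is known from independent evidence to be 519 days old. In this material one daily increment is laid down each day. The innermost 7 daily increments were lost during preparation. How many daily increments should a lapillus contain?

One daily increment per day gives 519 daily increments over 519 days.
Less the 7 uncaptured daily increments: 519 − 7 = 512.

512 daily increments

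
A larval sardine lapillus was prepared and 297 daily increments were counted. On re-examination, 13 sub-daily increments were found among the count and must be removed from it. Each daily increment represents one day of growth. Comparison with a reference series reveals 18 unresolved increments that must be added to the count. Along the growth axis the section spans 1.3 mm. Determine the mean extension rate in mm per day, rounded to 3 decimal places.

0.004 mm per day

Adjusted count: 297 − 13 + 18 = 302 daily increments.
Mean rate = 1.3 mm / 302 days ≈ 0.004 mm per day.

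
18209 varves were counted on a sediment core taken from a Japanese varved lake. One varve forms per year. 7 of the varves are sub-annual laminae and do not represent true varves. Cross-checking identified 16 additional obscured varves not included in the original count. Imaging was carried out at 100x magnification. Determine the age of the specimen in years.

Correcting the raw count gives 18209 − 7 + 16 = 18218 true varves.
One varve per year makes the duration 18218 years.

18218 yr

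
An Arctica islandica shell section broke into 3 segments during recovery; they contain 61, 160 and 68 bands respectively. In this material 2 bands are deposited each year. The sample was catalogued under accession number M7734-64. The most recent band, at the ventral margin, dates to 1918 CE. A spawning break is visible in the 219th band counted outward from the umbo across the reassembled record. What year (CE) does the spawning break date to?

1883 CE

Total bands = 61 + 160 + 68 = 289.
The spawning break sits at band 219 from the umbo, so 289 − 219 = 70 bands formed after it.
Dividing by 2 bands per year: 70 / 2 = 35 years.
The band at the ventral margin is 1918 CE, so the spawning break dates to 1918 − 35 = 1883 CE.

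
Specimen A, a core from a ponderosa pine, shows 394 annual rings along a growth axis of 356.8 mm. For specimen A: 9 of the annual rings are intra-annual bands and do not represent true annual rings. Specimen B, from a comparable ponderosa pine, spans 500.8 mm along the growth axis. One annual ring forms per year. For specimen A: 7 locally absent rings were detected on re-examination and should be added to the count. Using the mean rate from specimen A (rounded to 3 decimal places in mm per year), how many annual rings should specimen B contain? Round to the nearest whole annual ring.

550 annual rings

Specimen A: after corrections the count is 394 − 9 + 7 = 392 annual rings.
A: 356.8 mm over 392 years gives 356.8 / 392 ≈ 0.910 mm/year.
Specimen B: 500.8 mm / 0.910 mm per year = 550.33 years ≈ 550 annual rings.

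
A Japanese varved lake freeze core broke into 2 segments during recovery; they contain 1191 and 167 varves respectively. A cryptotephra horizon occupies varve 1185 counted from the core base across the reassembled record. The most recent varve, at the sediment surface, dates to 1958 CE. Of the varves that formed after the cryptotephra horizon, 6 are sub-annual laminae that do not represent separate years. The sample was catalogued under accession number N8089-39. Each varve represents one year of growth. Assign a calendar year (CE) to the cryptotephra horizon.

1791 CE

Total varves = 1191 + 167 = 1358.
Between varve 1185 and the sediment surface there are 1358 − 1185 = 173 varves.
173 − 6 false = 167 true varves after the cryptotephra horizon.
The varve at the sediment surface is 1958 CE, so the cryptotephra horizon dates to 1958 − 167 = 1791 CE.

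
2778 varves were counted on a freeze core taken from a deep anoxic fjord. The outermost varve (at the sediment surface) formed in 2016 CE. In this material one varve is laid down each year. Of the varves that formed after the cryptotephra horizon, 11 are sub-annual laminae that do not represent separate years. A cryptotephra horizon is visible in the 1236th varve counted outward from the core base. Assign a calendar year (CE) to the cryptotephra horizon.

The cryptotephra horizon sits at varve 1236 from the core base, so 2778 − 1236 = 1542 varves formed after it.
Excluding 11 false varves: 1542 − 11 = 1531.
Counting back 1531 years from 2016 CE places the cryptotephra horizon in 2016 − 1531 = 485 CE.

485 CE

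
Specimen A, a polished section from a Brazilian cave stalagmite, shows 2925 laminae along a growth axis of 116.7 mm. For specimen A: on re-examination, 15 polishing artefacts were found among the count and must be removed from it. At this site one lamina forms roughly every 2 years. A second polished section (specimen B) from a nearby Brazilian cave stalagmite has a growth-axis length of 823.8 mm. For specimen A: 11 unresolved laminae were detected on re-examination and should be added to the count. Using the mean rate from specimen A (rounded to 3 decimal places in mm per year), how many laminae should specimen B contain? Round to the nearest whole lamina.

20595 laminae

Specimen A: true lamina count = 2925 − 15 + 11 = 2921.
Specimen A: at 2 years per lamina, 2921 × 2 = 5842 years.
A: Extension rate ≈ 116.7 / 5842 = 0.020 mm per year.
For B, 823.8 / 0.020 = 41190.00 years; at 2 years per lamina that is 41190.00 / 2 ≈ 20595 laminae.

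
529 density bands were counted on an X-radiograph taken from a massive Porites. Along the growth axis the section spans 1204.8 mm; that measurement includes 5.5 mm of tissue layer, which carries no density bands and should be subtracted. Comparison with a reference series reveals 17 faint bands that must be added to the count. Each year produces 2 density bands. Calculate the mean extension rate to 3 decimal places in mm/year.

Correcting the raw count gives 529 + 17 = 546 true density bands.
With 2 density bands per year, 546 / 2 = 273 years.
Net length = 1204.8 − 5.5 = 1199.3 mm.
Extension rate ≈ 1199.3 / 273 = 4.393 mm/year.

4.393 mm/year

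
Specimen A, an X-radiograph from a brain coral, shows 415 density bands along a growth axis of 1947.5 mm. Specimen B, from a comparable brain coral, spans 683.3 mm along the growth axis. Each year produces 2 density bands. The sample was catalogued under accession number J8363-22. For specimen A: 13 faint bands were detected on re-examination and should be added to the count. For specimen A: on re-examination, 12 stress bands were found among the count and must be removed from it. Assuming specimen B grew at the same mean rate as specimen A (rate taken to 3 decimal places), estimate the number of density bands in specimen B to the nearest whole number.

Specimen A: adjusted count: 415 − 12 + 13 = 416 density bands.
Specimen A: 416 density bands at 2 per year is 416 / 2 = 208 years.
A: Mean rate = 1947.5 mm / 208 years ≈ 9.363 mm per year.
B spans 683.3 / 9.363 = 72.98 years; at 2 density bands per year that is 72.98 × 2 ≈ 146 density bands.

146 density bands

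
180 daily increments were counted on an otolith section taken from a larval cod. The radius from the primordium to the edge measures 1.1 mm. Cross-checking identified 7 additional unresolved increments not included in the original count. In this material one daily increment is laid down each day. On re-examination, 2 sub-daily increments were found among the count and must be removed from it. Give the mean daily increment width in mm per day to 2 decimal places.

0.01 mm per day

After corrections the count is 180 − 2 + 7 = 185 daily increments.
Extension rate ≈ 1.1 / 185 = 0.01 mm per day.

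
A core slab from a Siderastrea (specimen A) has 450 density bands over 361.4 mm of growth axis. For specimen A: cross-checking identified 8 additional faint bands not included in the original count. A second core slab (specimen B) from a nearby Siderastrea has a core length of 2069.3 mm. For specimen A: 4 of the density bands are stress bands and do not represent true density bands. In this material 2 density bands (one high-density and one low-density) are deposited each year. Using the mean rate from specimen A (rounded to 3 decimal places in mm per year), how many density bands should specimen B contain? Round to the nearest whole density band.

2600 density bands

Specimen A: correcting the raw count gives 450 − 4 + 8 = 454 true density bands.
Specimen A: with 2 density bands per year, 454 / 2 = 227 years.
A: Extension rate ≈ 361.4 / 227 = 1.592 mm/yr.
B spans 2069.3 / 1.592 = 1299.81 years; at 2 density bands per year that is 1299.81 × 2 ≈ 2600 density bands.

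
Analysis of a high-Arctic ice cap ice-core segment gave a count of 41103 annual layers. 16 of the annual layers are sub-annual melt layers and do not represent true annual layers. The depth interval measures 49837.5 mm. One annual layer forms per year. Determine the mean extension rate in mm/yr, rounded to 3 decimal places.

Adjusted count: 41103 − 16 = 41087 annual layers.
Extension rate ≈ 49837.5 / 41087 = 1.213 mm/yr.

1.213 mm/yr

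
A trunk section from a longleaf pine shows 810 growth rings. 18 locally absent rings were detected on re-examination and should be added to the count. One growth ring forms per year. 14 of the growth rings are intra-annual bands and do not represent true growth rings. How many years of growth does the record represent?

814 years

True growth ring count = 810 − 14 + 18 = 814.
With a one-to-one growth ring periodicity this is 814 years.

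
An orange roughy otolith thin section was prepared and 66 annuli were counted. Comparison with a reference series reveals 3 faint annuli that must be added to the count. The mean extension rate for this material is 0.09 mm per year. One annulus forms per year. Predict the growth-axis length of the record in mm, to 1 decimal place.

6.2 mm

Correcting the raw count gives 66 + 3 = 69 true annuli.
69 years at 0.09 mm/year gives 0.09 × 69 = 6.2 mm.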